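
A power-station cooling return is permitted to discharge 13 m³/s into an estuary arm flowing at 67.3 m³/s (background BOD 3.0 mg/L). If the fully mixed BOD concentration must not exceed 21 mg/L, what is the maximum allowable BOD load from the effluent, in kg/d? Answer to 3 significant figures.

128000 kg/d

Mass balance at the limit: 67.30·3.000 + 13.00·Cₑ = 80.30·21 → Cₑ = 114.2 mg/L.
Load = 13.00 m³/s × 114.2 g/m³ × 86 400 s/d = 128300 kg/d.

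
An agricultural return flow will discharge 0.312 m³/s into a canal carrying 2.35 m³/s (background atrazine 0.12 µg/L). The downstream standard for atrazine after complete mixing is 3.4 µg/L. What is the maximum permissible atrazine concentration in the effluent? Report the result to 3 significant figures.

At the limit, (Qr·Cr + Qe·Cₑ)/(Qr + Qe) = 3.4:
Cₑ = (2.662·3.4 − 2.350·0.1200) / 0.3120 = 28.11 µg/L.

28.1 µg/L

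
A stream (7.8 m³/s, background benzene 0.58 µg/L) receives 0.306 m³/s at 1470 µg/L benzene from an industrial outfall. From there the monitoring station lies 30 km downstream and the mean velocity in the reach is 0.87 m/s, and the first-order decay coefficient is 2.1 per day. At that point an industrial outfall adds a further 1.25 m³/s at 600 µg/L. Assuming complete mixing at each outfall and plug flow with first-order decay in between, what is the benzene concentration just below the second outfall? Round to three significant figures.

101 µg/L

Conservation of mass: C = (7.800·0.5800 + 0.3060·1470) / 8.106 = 454.3/8.106 = 56.05 µg/L; combined flow 8.106 m³/s.
Travel time t = 30·1000 / 0.87 = 34480 s = 9.579 h.
Decay over the reach: 56.05·exp(−kt) = 56.05·0.4325 = 24.24 µg/L.
At the second outfall, C = (8.106·24.24 + 1.250·600.0) / (8.106 + 1.250) = 101.2 µg/L.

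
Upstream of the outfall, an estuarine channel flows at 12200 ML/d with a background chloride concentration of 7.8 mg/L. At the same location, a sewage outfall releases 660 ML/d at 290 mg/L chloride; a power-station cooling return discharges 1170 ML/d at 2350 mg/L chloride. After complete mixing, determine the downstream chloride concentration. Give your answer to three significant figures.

216 mg/L

Mixed concentration C = ΣQC/ΣQ = (12200·7.800 + 660.0·290.0 + 1170·2350) / 14030 = 3036000/14030 = 216.4 mg/L.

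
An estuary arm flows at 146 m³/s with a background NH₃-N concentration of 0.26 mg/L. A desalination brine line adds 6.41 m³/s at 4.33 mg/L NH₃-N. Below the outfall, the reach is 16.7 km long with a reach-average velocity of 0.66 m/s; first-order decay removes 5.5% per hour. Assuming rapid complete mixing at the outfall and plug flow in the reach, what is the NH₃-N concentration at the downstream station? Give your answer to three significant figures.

Mass balance: C = (146.0·0.2600 + 6.410·4.330) / 152.4 = 65.72/152.4 = 0.4312 mg/L.
Travel time t = 16.7·1000 / 0.66 = 25300 s = 7.029 h.
5.5%/h lost → k = −ln(1 − 0.055) = 0.05657 h⁻¹.
Applying C = C₀e^(−kt): 0.4312 × 0.6719 = 0.2897 mg/L.

0.290 mg/L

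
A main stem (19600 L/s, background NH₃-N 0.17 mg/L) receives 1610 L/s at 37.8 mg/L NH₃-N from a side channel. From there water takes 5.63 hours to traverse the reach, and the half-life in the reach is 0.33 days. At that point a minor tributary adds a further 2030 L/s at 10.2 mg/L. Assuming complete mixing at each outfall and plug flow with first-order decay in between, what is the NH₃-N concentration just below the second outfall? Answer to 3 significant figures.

Flow-weighted average: C = (19600·0.1700 + 1610·37.80) / 21210 = 64190/21210 = 3.026 mg/L; combined flow 21210 L/s.
Half-life 0.33 d → k = ln 2 / 0.33 = 2.100 d⁻¹.
After decay, C = 3.026 × e^(−kt) = 3.026 × 0.6110 = 1.849 mg/L.
Second outfall: C = (21210·1.849 + 2030·10.20)/23240 = 2.578 mg/L.

2.58 mg/L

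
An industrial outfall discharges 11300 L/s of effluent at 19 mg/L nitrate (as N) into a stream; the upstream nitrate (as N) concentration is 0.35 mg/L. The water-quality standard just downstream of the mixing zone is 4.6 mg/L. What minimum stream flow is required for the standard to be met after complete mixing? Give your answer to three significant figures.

38300 L/s

Set C_mix = 4.6: (Q·0.3500 + 11300·19.00) / (Q + 11300) = 4.6
→ Q = 11300·(19.00 − 4.6)/(4.6 − 0.3500) = 38290 L/s.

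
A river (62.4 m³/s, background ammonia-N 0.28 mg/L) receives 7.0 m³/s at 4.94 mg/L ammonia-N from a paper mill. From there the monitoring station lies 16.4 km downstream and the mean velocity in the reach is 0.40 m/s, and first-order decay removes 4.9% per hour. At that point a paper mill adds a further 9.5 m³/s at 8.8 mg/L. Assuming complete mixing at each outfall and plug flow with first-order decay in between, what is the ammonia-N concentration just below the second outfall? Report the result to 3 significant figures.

Conservation of mass: C = (62.40·0.2800 + 7.000·4.940) / 69.40 = 52.05/69.40 = 0.7500 mg/L; combined flow 69.40 m³/s.
Travel time t = 16.4·1000 / 0.40 = 41000 s = 11.39 h.
4.9%/h lost → k = −ln(1 − 0.049) = 0.05024 h⁻¹.
Decay over the reach: 0.7500·exp(−kt) = 0.7500·0.5643 = 0.4232 mg/L.
Second outfall: C = (69.40·0.4232 + 9.500·8.800)/78.90 = 1.432 mg/L.

1.43 mg/L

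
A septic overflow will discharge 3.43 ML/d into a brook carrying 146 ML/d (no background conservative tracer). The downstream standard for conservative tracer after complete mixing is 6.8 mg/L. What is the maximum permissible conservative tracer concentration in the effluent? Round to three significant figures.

296 mg/L

At the limit, (Qr·Cr + Qe·Cₑ)/(Qr + Qe) = 6.8:
Cₑ = (149.4·6.8 − 146.0·0) / 3.430 = 296.2 mg/L.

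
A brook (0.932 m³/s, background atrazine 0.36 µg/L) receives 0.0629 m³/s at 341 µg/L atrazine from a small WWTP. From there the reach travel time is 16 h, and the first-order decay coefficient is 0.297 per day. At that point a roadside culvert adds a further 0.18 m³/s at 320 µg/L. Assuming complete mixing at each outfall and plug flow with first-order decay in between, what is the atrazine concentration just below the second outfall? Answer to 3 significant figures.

After mixing, C = (0.9320·0.3600 + 0.06290·341.0) / 0.9949 = 21.78/0.9949 = 21.90 µg/L; combined flow 0.9949 m³/s.
After decay, C = 21.90 × e^(−kt) = 21.90 × 0.8204 = 17.96 µg/L.
At the second outfall, C = (0.9949·17.96 + 0.1800·320.0) / (0.9949 + 0.1800) = 64.24 µg/L.

64.2 µg/L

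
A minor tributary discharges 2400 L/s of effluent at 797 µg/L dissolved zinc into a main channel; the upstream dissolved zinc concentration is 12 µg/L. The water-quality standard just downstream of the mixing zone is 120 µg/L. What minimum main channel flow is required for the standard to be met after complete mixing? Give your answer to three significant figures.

Set C_mix = 120: (Q·12.00 + 2400·797.0) / (Q + 2400) = 120
→ Q = 2400·(797.0 − 120)/(120 − 12.00) = 15040 L/s.

15000 L/s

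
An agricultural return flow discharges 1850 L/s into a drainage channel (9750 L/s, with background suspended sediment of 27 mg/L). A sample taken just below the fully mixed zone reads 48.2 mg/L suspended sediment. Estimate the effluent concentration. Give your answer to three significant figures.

Mass balance: 9750·27.00 + 1850·Cₑ = 11600·48.20
→ Cₑ = (11600·48.20 − 9750·27.00) / 1850 = 159.9 mg/L.

160 mg/L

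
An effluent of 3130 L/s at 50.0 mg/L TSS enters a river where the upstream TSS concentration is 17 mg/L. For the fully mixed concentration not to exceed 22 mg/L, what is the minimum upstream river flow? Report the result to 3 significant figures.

17500 L/s

Set C_mix = 22: (Q·17.00 + 3130·50.00) / (Q + 3130) = 22
→ Q = 3130·(50.00 − 22)/(22 − 17.00) = 17530 L/s.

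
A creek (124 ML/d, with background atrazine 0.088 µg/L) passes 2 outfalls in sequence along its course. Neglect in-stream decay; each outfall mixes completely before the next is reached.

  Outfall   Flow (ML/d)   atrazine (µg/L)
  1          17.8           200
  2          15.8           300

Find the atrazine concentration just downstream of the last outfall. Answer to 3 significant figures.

Below outfall 1: Q → 141.8 ML/d, C = (124.0·0.08800 + 17.80·200.0)/141.8 = 25.18 µg/L.
Below outfall 2: Q → 157.6 ML/d, C = (141.8·25.18 + 15.80·300.0)/157.6 = 52.73 µg/L.

52.7 µg/L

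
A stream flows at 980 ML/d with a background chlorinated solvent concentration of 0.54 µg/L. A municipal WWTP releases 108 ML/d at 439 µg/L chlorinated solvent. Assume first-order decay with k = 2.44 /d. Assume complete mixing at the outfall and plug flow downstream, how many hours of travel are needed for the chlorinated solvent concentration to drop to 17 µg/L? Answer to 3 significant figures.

Mixed concentration C = ΣQC/ΣQ = (980.0·0.5400 + 108.0·439.0) / 1088 = 47940/1088 = 44.06 µg/L.
44.06·exp(−k·t) = 17 → t = ln(44.06/17)/k = 33730 s = 9.368 h.

9.37 h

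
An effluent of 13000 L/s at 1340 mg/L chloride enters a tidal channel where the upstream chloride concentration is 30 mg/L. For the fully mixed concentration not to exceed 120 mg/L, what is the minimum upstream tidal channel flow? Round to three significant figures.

Set C_mix = 120: (Q·30.00 + 13000·1340) / (Q + 13000) = 120
→ Q = 13000·(1340 − 120)/(120 − 30.00) = 176200 L/s.

176000 L/s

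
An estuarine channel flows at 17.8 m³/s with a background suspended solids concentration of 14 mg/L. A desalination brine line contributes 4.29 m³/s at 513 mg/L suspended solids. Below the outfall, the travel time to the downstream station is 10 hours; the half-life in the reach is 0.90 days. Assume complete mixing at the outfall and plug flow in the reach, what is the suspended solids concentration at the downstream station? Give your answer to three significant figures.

After mixing, C = (17.80·14.00 + 4.290·513.0) / 22.09 = 2450/22.09 = 110.9 mg/L.
Half-life 0.90 d → k = ln 2 / 0.90 = 0.7702 d⁻¹.
Applying C = C₀e^(−kt): 110.9 × 0.7255 = 80.46 mg/L.

80.5 mg/L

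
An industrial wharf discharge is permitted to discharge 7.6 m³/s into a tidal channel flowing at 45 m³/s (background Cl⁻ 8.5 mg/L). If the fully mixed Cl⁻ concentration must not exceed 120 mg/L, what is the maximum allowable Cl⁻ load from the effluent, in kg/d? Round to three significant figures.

Mass balance at the limit: 45.00·8.500 + 7.600·Cₑ = 52.60·120 → Cₑ = 780.2 mg/L.
Load = 7.600 m³/s × 780.2 g/m³ × 86 400 s/d = 512300 kg/d.

512000 kg/d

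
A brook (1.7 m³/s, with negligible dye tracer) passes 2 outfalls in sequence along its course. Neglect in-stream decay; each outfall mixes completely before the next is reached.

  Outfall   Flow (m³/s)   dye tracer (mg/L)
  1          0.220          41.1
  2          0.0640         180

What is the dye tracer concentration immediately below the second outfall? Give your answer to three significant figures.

After outfall 1: Q = 1.700 + 0.2200 = 1.920 m³/s; C = (1.700·0 + 0.2200·41.10)/1.920 = 4.709 mg/L.
After outfall 2: Q = 1.920 + 0.06400 = 1.984 m³/s; C = (1.920·4.709 + 0.06400·180.0)/1.984 = 10.36 mg/L.

10.4 mg/L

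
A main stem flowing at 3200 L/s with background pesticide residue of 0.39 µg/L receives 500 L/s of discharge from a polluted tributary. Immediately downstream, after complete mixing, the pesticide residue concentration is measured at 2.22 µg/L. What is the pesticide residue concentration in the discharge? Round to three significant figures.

Mass balance: 3200·0.3900 + 500.0·Cₑ = 3700·2.220
→ Cₑ = (3700·2.220 − 3200·0.3900) / 500.0 = 13.93 µg/L.

13.9 µg/L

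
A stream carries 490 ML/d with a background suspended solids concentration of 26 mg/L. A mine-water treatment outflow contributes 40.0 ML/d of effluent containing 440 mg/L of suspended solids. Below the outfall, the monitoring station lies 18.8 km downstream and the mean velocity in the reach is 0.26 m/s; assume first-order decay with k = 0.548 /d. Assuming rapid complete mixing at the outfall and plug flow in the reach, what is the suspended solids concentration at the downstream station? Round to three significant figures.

Flow-weighted average: C = (490.0·26.00 + 40.00·440.0) / 530.0 = 30340/530.0 = 57.25 mg/L.
Travel time t = 18.8·1000 / 0.26 = 72310 s = 20.09 h.
First-order decay: C = 57.25·exp(−k·t) = 57.25·0.6322 = 36.19 mg/L.

36.2 mg/L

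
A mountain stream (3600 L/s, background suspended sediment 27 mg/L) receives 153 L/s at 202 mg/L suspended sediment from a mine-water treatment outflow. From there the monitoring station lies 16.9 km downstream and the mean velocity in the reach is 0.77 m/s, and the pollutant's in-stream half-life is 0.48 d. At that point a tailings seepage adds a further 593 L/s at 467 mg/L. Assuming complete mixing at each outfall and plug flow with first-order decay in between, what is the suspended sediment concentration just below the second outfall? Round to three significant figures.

84.1 mg/L

Mixed concentration C = ΣQC/ΣQ = (3600·27.00 + 153.0·202.0) / 3753 = 128100/3753 = 34.13 mg/L; combined flow 3753 L/s.
Travel time t = 16.9·1000 / 0.77 = 21950 s = 6.097 h.
Half-life 0.48 d → k = ln 2 / 0.48 = 1.444 d⁻¹.
After decay, C = 34.13 × e^(−kt) = 34.13 × 0.6929 = 23.65 mg/L.
Second outfall: C = (3753·23.65 + 593.0·467.0)/4346 = 84.15 mg/L.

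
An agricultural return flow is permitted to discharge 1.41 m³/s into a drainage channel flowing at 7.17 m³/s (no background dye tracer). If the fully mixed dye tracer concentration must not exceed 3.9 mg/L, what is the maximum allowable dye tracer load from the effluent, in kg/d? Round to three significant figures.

Mass balance at the limit: 7.170·0 + 1.410·Cₑ = 8.580·3.9 → Cₑ = 23.73 mg/L.
Load = 1.410 m³/s × 23.73 g/m³ × 86 400 s/d = 2891 kg/d.

2890 kg/d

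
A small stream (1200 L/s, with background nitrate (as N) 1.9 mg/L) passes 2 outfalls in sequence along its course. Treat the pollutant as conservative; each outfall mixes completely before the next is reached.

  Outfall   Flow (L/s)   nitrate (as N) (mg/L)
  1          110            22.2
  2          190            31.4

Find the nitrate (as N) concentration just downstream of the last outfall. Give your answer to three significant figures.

7.13 mg/L

After outfall 1: Q = 1200 + 110.0 = 1310 L/s; C = (1200·1.900 + 110.0·22.20)/1310 = 3.605 mg/L.
After outfall 2: Q = 1310 + 190.0 = 1500 L/s; C = (1310·3.605 + 190.0·31.40)/1500 = 7.125 mg/L.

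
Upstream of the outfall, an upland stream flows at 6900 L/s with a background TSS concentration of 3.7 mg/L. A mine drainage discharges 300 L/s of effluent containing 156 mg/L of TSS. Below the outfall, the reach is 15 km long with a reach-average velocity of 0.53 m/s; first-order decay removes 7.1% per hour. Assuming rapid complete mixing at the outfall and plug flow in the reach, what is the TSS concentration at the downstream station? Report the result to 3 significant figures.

Mixed concentration C = ΣQC/ΣQ = (6900·3.700 + 300.0·156.0) / 7200 = 72330/7200 = 10.05 mg/L.
Travel time t = 15·1000 / 0.53 = 28300 s = 7.862 h.
7.1%/h lost → k = −ln(1 − 0.071) = 0.07365 h⁻¹.
Applying C = C₀e^(−kt): 10.05 × 0.5605 = 5.630 mg/L.

5.63 mg/L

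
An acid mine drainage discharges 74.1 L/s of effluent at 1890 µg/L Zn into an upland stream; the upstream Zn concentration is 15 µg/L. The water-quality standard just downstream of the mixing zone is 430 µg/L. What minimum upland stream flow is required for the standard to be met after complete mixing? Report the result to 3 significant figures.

Set C_mix = 430: (Q·15.00 + 74.10·1890) / (Q + 74.10) = 430
→ Q = 74.10·(1890 − 430)/(430 − 15.00) = 260.7 L/s.

261 L/s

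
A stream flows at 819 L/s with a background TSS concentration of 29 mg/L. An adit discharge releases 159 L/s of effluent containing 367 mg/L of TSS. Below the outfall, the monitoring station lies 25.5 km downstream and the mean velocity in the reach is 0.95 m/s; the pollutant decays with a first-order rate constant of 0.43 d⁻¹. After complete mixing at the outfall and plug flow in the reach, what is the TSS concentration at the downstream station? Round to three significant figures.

Mass balance: C = (819.0·29.00 + 159.0·367.0) / 978.0 = 82100/978.0 = 83.95 mg/L.
Travel time t = 25.5·1000 / 0.95 = 26840 s = 7.456 h.
First-order decay: C = 83.95·exp(−k·t) = 83.95·0.8749 = 73.45 mg/L.

73.5 mg/L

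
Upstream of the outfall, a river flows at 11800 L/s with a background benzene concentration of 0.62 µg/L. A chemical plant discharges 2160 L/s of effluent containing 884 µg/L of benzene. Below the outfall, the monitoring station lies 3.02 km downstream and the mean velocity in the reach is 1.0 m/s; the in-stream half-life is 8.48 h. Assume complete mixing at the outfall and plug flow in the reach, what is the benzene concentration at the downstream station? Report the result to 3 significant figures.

Flow-weighted average: C = (11800·0.6200 + 2160·884.0) / 13960 = 1917000/13960 = 137.3 µg/L.
Travel time t = 3.02·1000 / 1.0 = 3020 s = 0.8389 h.
Half-life 8.48 h → k = ln 2 / 8.48 = 0.08174 h⁻¹ = 1.962 d⁻¹.
First-order decay: C = 137.3·exp(−k·t) = 137.3·0.9337 = 128.2 µg/L.

128 µg/L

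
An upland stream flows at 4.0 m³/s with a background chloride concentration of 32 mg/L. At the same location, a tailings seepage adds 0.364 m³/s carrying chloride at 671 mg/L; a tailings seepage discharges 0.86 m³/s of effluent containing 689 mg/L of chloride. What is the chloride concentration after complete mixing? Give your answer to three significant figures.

185 mg/L

Flow-weighted average: C = (4.000·32.00 + 0.3640·671.0 + 0.8600·689.0) / 5.224 = 964.8/5.224 = 184.7 mg/L.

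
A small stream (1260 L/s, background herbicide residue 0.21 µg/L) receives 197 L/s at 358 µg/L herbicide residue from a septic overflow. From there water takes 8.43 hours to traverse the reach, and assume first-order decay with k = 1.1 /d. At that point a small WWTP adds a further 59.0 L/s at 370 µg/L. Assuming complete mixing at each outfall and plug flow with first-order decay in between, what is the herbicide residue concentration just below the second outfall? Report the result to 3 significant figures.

Mass balance: C = (1260·0.2100 + 197.0·358.0) / 1457 = 70790/1457 = 48.59 µg/L; combined flow 1457 L/s.
After decay, C = 48.59 × e^(−kt) = 48.59 × 0.6795 = 33.02 µg/L.
At the second outfall, C = (1457·33.02 + 59.00·370.0) / (1457 + 59.00) = 46.13 µg/L.

46.1 µg/L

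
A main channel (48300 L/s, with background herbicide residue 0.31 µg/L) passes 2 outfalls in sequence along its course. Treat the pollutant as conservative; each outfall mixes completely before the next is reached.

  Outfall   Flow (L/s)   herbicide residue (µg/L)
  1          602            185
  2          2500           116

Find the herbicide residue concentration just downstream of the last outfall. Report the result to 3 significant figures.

Below outfall 1: Q → 48900 L/s, C = (48300·0.3100 + 602.0·185.0)/48900 = 2.584 µg/L.
Below outfall 2: Q → 51400 L/s, C = (48900·2.584 + 2500·116.0)/51400 = 8.100 µg/L.

8.10 µg/L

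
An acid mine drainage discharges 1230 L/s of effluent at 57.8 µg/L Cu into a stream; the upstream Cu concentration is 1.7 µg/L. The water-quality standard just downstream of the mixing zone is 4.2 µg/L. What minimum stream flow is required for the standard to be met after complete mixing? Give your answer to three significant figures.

26400 L/s

Set C_mix = 4.2: (Q·1.700 + 1230·57.80) / (Q + 1230) = 4.2
→ Q = 1230·(57.80 − 4.2)/(4.2 − 1.700) = 26370 L/s.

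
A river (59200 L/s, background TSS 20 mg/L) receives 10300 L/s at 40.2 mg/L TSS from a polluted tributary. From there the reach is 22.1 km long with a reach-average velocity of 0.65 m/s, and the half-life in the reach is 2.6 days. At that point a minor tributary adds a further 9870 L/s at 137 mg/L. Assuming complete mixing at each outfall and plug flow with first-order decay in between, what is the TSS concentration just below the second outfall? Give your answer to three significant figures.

35.2 mg/L

Mass balance: C = (59200·20.00 + 10300·40.20) / 69500 = 1598000/69500 = 22.99 mg/L; combined flow 69500 L/s.
Travel time t = 22.1·1000 / 0.65 = 34000 s = 9.444 h.
Half-life 2.6 d → k = ln 2 / 2.6 = 0.2666 d⁻¹.
First-order decay: C = 22.99·exp(−k·t) = 22.99·0.9004 = 20.70 mg/L.
At the second outfall, C = (69500·20.70 + 9870·137.0) / (69500 + 9870) = 35.17 mg/L.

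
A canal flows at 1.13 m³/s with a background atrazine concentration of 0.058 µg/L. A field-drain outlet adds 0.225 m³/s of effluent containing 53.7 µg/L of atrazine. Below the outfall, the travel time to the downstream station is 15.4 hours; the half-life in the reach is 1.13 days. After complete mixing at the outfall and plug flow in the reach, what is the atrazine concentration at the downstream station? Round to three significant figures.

6.05 µg/L

Mixed concentration C = ΣQC/ΣQ = (1.130·0.05800 + 0.2250·53.70) / 1.355 = 12.15/1.355 = 8.965 µg/L.
Half-life 1.13 d → k = ln 2 / 1.13 = 0.6134 d⁻¹.
First-order decay: C = 8.965·exp(−k·t) = 8.965·0.6746 = 6.048 µg/L.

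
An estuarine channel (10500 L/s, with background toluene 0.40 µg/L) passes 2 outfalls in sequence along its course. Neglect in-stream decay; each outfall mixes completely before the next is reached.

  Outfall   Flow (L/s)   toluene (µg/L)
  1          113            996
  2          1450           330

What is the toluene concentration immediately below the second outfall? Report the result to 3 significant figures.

After outfall 1: Q = 10500 + 113.0 = 10610 L/s; C = (10500·0.4000 + 113.0·996.0)/10610 = 11.00 µg/L.
After outfall 2: Q = 10610 + 1450 = 12060 L/s; C = (10610·11.00 + 1450·330.0)/12060 = 49.34 µg/L.

49.3 µg/L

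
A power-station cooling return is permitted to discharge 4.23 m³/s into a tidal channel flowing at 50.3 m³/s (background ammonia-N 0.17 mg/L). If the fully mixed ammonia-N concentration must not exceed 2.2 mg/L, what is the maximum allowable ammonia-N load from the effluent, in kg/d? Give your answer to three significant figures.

Mass balance at the limit: 50.30·0.1700 + 4.230·Cₑ = 54.53·2.2 → Cₑ = 26.34 mg/L.
Load = 4.230 m³/s × 26.34 g/m³ × 86 400 s/d = 9626 kg/d.

9630 kg/d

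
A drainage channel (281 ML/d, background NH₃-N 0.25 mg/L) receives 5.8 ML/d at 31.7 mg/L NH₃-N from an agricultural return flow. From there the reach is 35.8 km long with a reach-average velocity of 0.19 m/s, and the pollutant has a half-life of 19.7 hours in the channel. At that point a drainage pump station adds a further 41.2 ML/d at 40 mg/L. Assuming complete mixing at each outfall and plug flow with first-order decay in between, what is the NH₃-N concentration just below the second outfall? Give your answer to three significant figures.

5.15 mg/L

Flow-weighted average: C = (281.0·0.2500 + 5.800·31.70) / 286.8 = 254.1/286.8 = 0.8860 mg/L; combined flow 286.8 ML/d.
Travel time t = 35.8·1000 / 0.19 = 188400 s = 52.34 h.
Half-life 19.7 h → k = ln 2 / 19.7 = 0.03519 h⁻¹ = 0.8444 d⁻¹.
First-order decay: C = 0.8860·exp(−k·t) = 0.8860·0.1586 = 0.1405 mg/L.
At the second outfall, C = (286.8·0.1405 + 41.20·40.00) / (286.8 + 41.20) = 5.147 mg/L.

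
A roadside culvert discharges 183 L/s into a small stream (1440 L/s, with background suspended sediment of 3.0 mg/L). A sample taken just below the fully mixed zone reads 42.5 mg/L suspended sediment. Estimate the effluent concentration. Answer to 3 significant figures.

353 mg/L

Mass balance: 1440·3.000 + 183.0·Cₑ = 1623·42.50
→ Cₑ = (1623·42.50 − 1440·3.000) / 183.0 = 353.3 mg/L.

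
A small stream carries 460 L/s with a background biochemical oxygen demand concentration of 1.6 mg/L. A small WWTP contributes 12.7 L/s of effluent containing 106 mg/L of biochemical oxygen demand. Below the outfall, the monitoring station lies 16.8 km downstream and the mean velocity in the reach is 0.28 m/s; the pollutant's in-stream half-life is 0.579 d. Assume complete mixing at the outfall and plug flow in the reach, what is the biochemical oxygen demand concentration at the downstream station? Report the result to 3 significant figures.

Conservation of mass: C = (460.0·1.600 + 12.70·106.0) / 472.7 = 2082/472.7 = 4.405 mg/L.
Travel time t = 16.8·1000 / 0.28 = 60000 s = 16.67 h.
Half-life 0.579 d → k = ln 2 / 0.579 = 1.197 d⁻¹.
First-order decay: C = 4.405·exp(−k·t) = 4.405·0.4355 = 1.918 mg/L.

1.92 mg/L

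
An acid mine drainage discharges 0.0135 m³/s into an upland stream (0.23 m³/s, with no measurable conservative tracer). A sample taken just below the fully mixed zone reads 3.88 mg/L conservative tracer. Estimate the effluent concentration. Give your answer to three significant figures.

70.0 mg/L

Mass balance: 0.2300·0 + 0.01350·Cₑ = 0.2435·3.880
→ Cₑ = (0.2435·3.880 − 0.2300·0) / 0.01350 = 69.98 mg/L.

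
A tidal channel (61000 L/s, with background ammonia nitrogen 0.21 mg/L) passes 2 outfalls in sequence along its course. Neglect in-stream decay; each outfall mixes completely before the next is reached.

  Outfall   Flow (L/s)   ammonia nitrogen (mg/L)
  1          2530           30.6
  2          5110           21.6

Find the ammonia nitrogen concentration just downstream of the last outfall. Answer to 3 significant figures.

2.92 mg/L

Below outfall 1: Q → 63530 L/s, C = (61000·0.2100 + 2530·30.60)/63530 = 1.420 mg/L.
Below outfall 2: Q → 68640 L/s, C = (63530·1.420 + 5110·21.60)/68640 = 2.923 mg/L.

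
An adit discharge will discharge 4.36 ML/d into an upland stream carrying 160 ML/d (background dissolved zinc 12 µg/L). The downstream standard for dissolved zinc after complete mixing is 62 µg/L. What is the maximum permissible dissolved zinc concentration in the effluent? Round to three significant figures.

1900 µg/L

At the limit, (Qr·Cr + Qe·Cₑ)/(Qr + Qe) = 62:
Cₑ = (164.4·62 − 160.0·12.00) / 4.360 = 1897 µg/L.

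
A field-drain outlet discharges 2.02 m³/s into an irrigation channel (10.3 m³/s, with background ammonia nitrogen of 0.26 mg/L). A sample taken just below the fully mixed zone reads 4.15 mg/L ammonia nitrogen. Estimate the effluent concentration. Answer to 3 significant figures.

Mass balance: 10.30·0.2600 + 2.020·Cₑ = 12.32·4.150
→ Cₑ = (12.32·4.150 − 10.30·0.2600) / 2.020 = 23.99 mg/L.

24.0 mg/L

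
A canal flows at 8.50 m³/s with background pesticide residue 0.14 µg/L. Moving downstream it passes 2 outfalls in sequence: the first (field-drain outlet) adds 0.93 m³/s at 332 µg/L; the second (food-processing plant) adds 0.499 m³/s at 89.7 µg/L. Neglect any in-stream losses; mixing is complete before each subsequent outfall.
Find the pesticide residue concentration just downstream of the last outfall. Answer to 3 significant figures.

35.7 µg/L

After outfall 1: Q = 8.500 + 0.9300 = 9.430 m³/s; C = (8.500·0.1400 + 0.9300·332.0)/9.430 = 32.87 µg/L.
After outfall 2: Q = 9.430 + 0.4990 = 9.929 m³/s; C = (9.430·32.87 + 0.4990·89.70)/9.929 = 35.72 µg/L.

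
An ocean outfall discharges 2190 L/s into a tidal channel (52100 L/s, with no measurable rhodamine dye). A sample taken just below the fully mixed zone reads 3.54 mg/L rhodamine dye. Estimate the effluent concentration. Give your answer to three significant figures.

Mass balance: 52100·0 + 2190·Cₑ = 54290·3.540
→ Cₑ = (54290·3.540 − 52100·0) / 2190 = 87.76 mg/L.

87.8 mg/L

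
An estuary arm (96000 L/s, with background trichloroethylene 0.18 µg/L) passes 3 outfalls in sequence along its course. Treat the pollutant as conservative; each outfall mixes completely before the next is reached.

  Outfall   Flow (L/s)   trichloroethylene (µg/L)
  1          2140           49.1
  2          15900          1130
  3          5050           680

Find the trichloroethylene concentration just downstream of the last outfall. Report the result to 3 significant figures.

181 µg/L

Outfall 1: combined Q = 98140 L/s; C = (96000·0.1800 + 2140·49.10)/98140 = 1.247 µg/L.
Outfall 2: combined Q = 114000 L/s; C = (98140·1.247 + 15900·1130)/114000 = 158.6 µg/L.
Outfall 3: combined Q = 119100 L/s; C = (114000·158.6 + 5050·680.0)/119100 = 180.7 µg/L.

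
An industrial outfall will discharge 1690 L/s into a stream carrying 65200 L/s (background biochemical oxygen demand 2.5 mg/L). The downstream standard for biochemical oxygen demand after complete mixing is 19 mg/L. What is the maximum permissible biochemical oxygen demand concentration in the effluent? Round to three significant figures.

At the limit, (Qr·Cr + Qe·Cₑ)/(Qr + Qe) = 19:
Cₑ = (66890·19 − 65200·2.500) / 1690 = 655.6 mg/L.

656 mg/L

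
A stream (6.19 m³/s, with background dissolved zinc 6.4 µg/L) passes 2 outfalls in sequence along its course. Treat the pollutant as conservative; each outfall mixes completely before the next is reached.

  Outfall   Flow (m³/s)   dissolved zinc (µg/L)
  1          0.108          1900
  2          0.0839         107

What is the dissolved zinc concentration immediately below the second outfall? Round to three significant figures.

39.8 µg/L

Below outfall 1: Q → 6.298 m³/s, C = (6.190·6.400 + 0.1080·1900)/6.298 = 38.87 µg/L.
Below outfall 2: Q → 6.382 m³/s, C = (6.298·38.87 + 0.08390·107.0)/6.382 = 39.77 µg/L.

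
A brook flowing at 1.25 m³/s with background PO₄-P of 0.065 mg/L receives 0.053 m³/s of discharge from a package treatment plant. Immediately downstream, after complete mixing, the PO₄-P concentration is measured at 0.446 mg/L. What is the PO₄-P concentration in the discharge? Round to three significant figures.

9.43 mg/L

Mass balance: 1.250·0.06500 + 0.05300·Cₑ = 1.303·0.4460
→ Cₑ = (1.303·0.4460 − 1.250·0.06500) / 0.05300 = 9.432 mg/L.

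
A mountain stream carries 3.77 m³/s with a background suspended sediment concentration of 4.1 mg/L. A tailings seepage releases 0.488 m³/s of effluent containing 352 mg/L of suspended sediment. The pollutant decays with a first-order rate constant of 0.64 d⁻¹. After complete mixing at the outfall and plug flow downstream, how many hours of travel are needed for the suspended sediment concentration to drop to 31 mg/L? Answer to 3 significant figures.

Mixed concentration C = ΣQC/ΣQ = (3.770·4.100 + 0.4880·352.0) / 4.258 = 187.2/4.258 = 43.97 mg/L.
43.97·exp(−k·t) = 31 → t = ln(43.97/31)/k = 47190 s = 13.11 h.

13.1 h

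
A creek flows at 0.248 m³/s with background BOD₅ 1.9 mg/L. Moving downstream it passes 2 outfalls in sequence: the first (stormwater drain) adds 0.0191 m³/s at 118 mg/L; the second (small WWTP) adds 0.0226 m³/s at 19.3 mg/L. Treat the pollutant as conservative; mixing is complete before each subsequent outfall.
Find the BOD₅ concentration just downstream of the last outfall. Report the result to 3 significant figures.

10.9 mg/L

Below outfall 1: Q → 0.2671 m³/s, C = (0.2480·1.900 + 0.01910·118.0)/0.2671 = 10.20 mg/L.
Below outfall 2: Q → 0.2897 m³/s, C = (0.2671·10.20 + 0.02260·19.30)/0.2897 = 10.91 mg/L.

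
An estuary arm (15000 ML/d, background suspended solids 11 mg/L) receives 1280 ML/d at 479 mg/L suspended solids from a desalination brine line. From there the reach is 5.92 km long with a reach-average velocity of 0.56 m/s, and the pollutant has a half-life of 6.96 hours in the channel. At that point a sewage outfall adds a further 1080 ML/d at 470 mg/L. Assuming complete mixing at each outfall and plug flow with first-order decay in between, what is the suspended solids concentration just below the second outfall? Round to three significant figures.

62.7 mg/L

After mixing, C = (15000·11.00 + 1280·479.0) / 16280 = 778100/16280 = 47.80 mg/L; combined flow 16280 ML/d.
Travel time t = 5.92·1000 / 0.56 = 10570 s = 2.937 h.
Half-life 6.96 h → k = ln 2 / 6.96 = 0.09959 h⁻¹ = 2.390 d⁻¹.
First-order decay: C = 47.80·exp(−k·t) = 47.80·0.7464 = 35.68 mg/L.
At the second outfall, C = (16280·35.68 + 1080·470.0) / (16280 + 1080) = 62.70 mg/L.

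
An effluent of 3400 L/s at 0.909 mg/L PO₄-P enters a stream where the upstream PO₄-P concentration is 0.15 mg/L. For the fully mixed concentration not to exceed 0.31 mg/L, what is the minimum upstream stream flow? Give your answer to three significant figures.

12700 L/s

Set C_mix = 0.31: (Q·0.1500 + 3400·0.9090) / (Q + 3400) = 0.31
→ Q = 3400·(0.9090 − 0.31)/(0.31 − 0.1500) = 12730 L/s.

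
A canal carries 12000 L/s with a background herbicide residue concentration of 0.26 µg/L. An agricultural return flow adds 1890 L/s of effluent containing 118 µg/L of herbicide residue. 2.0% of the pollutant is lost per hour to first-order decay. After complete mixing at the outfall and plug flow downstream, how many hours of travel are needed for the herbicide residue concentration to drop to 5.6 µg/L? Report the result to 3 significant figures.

52.8 h

Mass balance: C = (12000·0.2600 + 1890·118.0) / 13890 = 226100/13890 = 16.28 µg/L.
2.0%/h lost → k = −ln(1 − 0.02) = 0.02020 h⁻¹.
16.28·exp(−k·t) = 5.6 → t = ln(16.28/5.6)/k = 190200 s = 52.83 h.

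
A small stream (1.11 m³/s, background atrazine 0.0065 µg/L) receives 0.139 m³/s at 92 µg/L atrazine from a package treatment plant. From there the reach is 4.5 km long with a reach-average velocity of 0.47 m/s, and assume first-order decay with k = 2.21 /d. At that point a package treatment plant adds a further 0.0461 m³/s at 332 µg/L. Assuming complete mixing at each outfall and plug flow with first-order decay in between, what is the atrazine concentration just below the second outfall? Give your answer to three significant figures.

19.6 µg/L

After mixing, C = (1.110·0.006500 + 0.1390·92.00) / 1.249 = 12.80/1.249 = 10.24 µg/L; combined flow 1.249 m³/s.
Travel time t = 4.5·1000 / 0.47 = 9574 s = 2.660 h.
Applying C = C₀e^(−kt): 10.24 × 0.7828 = 8.019 µg/L.
At the second outfall, C = (1.249·8.019 + 0.04610·332.0) / (1.249 + 0.04610) = 19.55 µg/L.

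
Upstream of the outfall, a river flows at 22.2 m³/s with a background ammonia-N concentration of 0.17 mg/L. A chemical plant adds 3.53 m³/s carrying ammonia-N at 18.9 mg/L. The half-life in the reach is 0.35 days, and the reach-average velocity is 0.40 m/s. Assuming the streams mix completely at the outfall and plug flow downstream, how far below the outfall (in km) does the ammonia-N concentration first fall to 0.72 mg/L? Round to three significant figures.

Mixed concentration C = ΣQC/ΣQ = (22.20·0.1700 + 3.530·18.90) / 25.73 = 70.49/25.73 = 2.740 mg/L.
Half-life 0.35 d → k = ln 2 / 0.35 = 1.980 d⁻¹.
Set 2.740·exp(−k·t) = 0.72 → t = ln(2.740/0.72)/k = 58300 s = 16.19 h.
Distance = v·t = 0.40·58300 = 23320 m = 23.32 km.

23.3 km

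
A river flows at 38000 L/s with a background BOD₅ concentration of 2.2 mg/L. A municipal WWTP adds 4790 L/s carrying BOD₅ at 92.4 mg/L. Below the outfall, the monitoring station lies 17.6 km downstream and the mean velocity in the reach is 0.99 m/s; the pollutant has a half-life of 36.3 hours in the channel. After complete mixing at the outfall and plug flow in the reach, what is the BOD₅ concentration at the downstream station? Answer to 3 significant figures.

Conservation of mass: C = (38000·2.200 + 4790·92.40) / 42790 = 526200/42790 = 12.30 mg/L.
Travel time t = 17.6·1000 / 0.99 = 17780 s = 4.938 h.
Half-life 36.3 h → k = ln 2 / 36.3 = 0.01909 h⁻¹ = 0.4583 d⁻¹.
Applying C = C₀e^(−kt): 12.30 × 0.9100 = 11.19 mg/L.

11.2 mg/L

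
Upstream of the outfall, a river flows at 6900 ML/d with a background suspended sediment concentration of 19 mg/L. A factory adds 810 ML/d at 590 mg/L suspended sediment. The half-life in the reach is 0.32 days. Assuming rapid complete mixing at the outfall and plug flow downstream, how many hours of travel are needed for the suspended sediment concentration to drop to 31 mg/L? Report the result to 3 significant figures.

10.4 h

Mixed concentration C = ΣQC/ΣQ = (6900·19.00 + 810.0·590.0) / 7710 = 609000/7710 = 78.99 mg/L.
Half-life 0.32 d → k = ln 2 / 0.32 = 2.166 d⁻¹.
78.99·exp(−k·t) = 31 → t = ln(78.99/31)/k = 37310 s = 10.36 h.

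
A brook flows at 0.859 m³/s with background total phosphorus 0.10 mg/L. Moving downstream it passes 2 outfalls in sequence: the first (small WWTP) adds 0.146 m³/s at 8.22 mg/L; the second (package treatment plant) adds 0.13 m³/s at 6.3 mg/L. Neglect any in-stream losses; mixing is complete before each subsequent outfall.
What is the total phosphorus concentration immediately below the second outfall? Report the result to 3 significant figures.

1.85 mg/L

Outfall 1: combined Q = 1.005 m³/s; C = (0.8590·0.1000 + 0.1460·8.220)/1.005 = 1.280 mg/L.
Outfall 2: combined Q = 1.135 m³/s; C = (1.005·1.280 + 0.1300·6.300)/1.135 = 1.855 mg/L.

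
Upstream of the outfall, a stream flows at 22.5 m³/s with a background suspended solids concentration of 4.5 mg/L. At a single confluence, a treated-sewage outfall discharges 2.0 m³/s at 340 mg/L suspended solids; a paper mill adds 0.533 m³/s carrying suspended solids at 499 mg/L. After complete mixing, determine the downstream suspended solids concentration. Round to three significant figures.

Mixed concentration C = ΣQC/ΣQ = (22.50·4.500 + 2.000·340.0 + 0.5330·499.0) / 25.03 = 1047/25.03 = 41.83 mg/L.

41.8 mg/L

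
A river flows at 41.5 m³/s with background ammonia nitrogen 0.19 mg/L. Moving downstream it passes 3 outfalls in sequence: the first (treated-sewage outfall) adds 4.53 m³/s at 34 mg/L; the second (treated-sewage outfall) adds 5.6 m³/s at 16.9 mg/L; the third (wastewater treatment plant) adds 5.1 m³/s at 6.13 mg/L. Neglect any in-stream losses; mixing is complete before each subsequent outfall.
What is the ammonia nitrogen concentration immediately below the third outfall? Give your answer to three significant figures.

Outfall 1: combined Q = 46.03 m³/s; C = (41.50·0.1900 + 4.530·34.00)/46.03 = 3.517 mg/L.
Outfall 2: combined Q = 51.63 m³/s; C = (46.03·3.517 + 5.600·16.90)/51.63 = 4.969 mg/L.
Outfall 3: combined Q = 56.73 m³/s; C = (51.63·4.969 + 5.100·6.130)/56.73 = 5.073 mg/L.

5.07 mg/L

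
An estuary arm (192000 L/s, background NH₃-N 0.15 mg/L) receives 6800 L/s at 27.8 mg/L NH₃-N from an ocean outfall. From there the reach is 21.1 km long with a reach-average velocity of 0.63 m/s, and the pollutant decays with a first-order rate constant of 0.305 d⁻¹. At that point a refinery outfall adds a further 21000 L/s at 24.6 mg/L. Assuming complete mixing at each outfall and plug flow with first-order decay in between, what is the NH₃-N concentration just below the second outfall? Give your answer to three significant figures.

3.23 mg/L

Flow-weighted average: C = (192000·0.1500 + 6800·27.80) / 198800 = 217800/198800 = 1.096 mg/L; combined flow 198800 L/s.
Travel time t = 21.1·1000 / 0.63 = 33490 s = 9.303 h.
First-order decay: C = 1.096·exp(−k·t) = 1.096·0.8885 = 0.9736 mg/L.
Second outfall: C = (198800·0.9736 + 21000·24.60)/219800 = 3.231 mg/L.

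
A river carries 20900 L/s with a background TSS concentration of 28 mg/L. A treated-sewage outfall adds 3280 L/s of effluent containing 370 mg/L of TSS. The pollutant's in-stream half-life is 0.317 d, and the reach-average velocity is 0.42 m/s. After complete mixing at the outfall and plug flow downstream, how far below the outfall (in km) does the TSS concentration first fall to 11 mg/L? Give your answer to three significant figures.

After mixing, C = (20900·28.00 + 3280·370.0) / 24180 = 1799000/24180 = 74.39 mg/L.
Half-life 0.317 d → k = ln 2 / 0.317 = 2.187 d⁻¹.
Set 74.39·exp(−k·t) = 11 → t = ln(74.39/11)/k = 75530 s = 20.98 h.
Distance = v·t = 0.42·75530 = 31720 m = 31.72 km.

31.7 km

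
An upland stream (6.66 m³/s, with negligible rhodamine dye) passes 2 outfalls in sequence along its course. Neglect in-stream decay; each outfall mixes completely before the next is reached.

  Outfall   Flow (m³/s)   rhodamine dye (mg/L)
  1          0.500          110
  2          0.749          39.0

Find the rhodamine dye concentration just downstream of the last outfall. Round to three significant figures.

Below outfall 1: Q → 7.160 m³/s, C = (6.660·0 + 0.5000·110.0)/7.160 = 7.682 mg/L.
Below outfall 2: Q → 7.909 m³/s, C = (7.160·7.682 + 0.7490·39.00)/7.909 = 10.65 mg/L.

10.6 mg/L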